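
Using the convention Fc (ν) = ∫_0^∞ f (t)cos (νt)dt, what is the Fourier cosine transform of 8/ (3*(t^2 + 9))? 4*pi*exp (-3*ν)/9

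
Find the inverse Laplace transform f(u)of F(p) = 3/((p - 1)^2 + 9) exp(u) * sin(3 * u)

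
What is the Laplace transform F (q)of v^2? 2/q^3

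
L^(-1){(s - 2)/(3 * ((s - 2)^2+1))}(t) exp(2 * t) * cos(t)/3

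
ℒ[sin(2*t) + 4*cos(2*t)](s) 4*s/(s^2 + 4) + 2/(s^2 + 4)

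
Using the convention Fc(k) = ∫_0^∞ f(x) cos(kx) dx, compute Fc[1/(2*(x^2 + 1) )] pi*exp(-k) /4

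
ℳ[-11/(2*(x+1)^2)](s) 11*pi*(s - 1)/(2*sin(pi*s))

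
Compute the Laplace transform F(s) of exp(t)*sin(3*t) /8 3/(8*((s - 1) ^2+9) ) 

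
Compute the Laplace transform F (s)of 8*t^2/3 16/ (3*s^3)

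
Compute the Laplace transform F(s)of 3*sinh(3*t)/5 9/(5*(s^2 - 9))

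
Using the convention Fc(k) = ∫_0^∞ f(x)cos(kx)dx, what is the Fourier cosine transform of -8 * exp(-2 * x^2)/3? -2 * sqrt(2) * sqrt(pi) * exp(-k^2/8)/3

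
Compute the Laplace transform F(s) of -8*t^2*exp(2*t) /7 -16/(7*(s - 2) ^3) 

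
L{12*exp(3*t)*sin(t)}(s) 12/((s - 3)^2 + 1)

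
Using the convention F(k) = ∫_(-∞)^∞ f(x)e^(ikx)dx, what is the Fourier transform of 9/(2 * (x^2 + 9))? 3 * pi * exp(-3 * Abs(k))/2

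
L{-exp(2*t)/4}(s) -1/(4*s - 8)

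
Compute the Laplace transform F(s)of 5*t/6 5/(6*s^2)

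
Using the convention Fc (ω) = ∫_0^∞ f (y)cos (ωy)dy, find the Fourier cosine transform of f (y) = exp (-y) 1/ (ω^2 + 1)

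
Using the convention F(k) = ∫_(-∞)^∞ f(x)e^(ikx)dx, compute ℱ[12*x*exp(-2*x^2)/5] 3*sqrt(2)*I*sqrt(pi)*k*exp(-k^2/8)/10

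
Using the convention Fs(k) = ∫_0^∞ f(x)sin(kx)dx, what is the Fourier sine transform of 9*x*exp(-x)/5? 18*k/(5*(k^2 + 1)^2)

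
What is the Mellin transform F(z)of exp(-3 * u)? gamma(z)/3^z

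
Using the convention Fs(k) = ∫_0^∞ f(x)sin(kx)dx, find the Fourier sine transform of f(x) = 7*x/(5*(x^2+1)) 7*pi*exp(-k)/10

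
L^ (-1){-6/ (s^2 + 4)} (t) -3*sin (2*t)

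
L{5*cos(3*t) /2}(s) 5*s/(2*(s^2 + 9) ) 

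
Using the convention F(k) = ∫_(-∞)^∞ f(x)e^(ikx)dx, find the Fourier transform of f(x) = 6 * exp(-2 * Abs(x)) 24/(k^2+4)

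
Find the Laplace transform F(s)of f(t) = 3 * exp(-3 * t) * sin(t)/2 3/(2 * ((s + 3)^2 + 1))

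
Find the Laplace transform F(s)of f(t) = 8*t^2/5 16/(5*s^3)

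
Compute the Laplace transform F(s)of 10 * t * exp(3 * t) 10/(s - 3)^2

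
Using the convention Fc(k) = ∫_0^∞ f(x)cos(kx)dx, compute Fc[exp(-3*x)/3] 1/(k^2 + 9)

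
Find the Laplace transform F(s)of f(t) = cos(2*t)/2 s/(2*(s^2 + 4))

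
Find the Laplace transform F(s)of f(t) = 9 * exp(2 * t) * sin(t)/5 9/(5 * ((s - 2)^2 + 1))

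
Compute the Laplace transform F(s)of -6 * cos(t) -6 * s/(s^2+1)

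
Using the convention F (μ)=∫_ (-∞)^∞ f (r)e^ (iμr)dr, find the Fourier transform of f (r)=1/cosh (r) pi/cosh (pi*μ/2)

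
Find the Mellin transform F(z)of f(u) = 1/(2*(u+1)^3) pi*(z - 2)*(z - 1)/(4*sin(pi*z))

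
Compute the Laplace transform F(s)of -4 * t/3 -4/(3 * s^2)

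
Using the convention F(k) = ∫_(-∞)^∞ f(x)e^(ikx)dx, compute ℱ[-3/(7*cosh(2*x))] -3*pi/(14*cosh(pi*k/4))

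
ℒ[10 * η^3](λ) 60/λ^4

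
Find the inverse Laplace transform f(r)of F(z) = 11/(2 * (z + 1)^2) 11 * r * exp(-r)/2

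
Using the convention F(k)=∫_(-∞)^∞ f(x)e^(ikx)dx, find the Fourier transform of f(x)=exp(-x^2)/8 sqrt(pi)*exp(-k^2/4)/8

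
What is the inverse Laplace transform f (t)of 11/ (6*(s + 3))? 11*exp (-3*t)/6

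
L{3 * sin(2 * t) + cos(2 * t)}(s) 6/(s^2 + 4) + s/(s^2 + 4)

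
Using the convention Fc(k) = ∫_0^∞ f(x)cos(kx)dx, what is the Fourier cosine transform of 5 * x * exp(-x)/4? 5 * (1 - k^2)/(4 * (k^2 + 1)^2)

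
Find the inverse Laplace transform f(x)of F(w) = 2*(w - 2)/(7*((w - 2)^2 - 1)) 2*exp(2*x)*cosh(x)/7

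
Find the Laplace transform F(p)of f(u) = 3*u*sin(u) 6*p/(p^2+1)^2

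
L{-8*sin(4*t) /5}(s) -32/(5*s^2 + 80) 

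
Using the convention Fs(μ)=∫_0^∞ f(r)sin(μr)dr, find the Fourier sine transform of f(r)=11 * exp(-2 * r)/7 11 * μ/(7 * (μ^2 + 4))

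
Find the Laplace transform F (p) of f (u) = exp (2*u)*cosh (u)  (p - 2) / ( (p - 2) ^2-1) 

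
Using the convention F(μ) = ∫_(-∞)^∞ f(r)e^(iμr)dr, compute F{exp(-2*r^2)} sqrt(2)*sqrt(pi)*exp(-μ^2/8)/2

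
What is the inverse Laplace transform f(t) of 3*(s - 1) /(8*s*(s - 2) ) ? 3*exp(t)*cosh(t) /8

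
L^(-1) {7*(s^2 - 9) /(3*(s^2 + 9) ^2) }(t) 7*t*cos(3*t) /3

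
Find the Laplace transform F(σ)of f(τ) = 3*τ 3/σ^2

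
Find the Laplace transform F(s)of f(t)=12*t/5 12/(5*s^2)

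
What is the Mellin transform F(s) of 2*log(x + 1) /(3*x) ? -2*pi*csc(pi*s) /(3*s - 3) 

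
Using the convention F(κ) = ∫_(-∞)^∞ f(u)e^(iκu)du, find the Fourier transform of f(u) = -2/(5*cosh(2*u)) -pi/(5*cosh(pi*κ/4))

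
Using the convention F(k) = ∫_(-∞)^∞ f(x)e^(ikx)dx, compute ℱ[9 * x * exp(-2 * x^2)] 9 * sqrt(2) * I * sqrt(pi) * k * exp(-k^2/8)/8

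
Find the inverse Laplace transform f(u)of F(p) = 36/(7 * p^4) 6 * u^3/7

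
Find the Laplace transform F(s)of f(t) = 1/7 1/(7 * s)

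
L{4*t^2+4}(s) 4/s+8/s^3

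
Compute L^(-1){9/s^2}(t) 9*t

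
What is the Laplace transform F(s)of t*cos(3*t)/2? (s^2 - 9)/(2*(s^2 + 9)^2)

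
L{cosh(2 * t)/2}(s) s/(2 * (s^2 - 4))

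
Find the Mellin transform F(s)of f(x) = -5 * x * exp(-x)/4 -5 * gamma(s + 1)/4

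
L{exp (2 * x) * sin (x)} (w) 1/ ( (w - 2)^2 + 1)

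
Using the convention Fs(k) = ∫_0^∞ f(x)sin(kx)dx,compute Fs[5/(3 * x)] 5 * pi/6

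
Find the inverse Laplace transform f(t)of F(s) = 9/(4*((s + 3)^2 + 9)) 3*exp(-3*t)*sin(3*t)/4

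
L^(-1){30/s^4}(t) 5*t^3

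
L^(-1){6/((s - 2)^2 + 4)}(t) 3*exp(2*t)*sin(2*t)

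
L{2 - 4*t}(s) 2/s - 4/s^2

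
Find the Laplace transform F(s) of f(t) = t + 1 1/s + s^(-2) 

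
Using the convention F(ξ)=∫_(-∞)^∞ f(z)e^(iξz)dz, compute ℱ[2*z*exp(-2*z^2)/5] sqrt(2)*I*sqrt(pi)*ξ*exp(-ξ^2/8)/20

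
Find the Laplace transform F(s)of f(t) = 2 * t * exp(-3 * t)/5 2/(5 * (s + 3)^2)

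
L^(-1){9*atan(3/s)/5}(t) 9*sin(3*t)/(5*t)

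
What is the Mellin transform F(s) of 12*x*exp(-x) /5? 12*gamma(s + 1) /5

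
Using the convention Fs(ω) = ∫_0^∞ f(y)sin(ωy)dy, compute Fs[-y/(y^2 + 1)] -pi*exp(-ω)/2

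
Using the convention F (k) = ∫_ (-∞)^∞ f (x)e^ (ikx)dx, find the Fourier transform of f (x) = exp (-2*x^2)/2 sqrt (2)*sqrt (pi)*exp (-k^2/8)/4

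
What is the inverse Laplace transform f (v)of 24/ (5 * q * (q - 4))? 12 * exp (2 * v) * sinh (2 * v)/5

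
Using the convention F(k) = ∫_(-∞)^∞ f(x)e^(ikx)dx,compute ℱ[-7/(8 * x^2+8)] -7 * pi * exp(-Abs(k))/8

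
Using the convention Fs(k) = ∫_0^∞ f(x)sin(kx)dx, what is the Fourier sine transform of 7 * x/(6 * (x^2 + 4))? 7 * pi * exp(-2 * k)/12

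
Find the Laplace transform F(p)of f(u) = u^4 24/p^5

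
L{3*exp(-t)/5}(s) 3/(5*(s + 1))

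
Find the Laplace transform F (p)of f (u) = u p^ (-2)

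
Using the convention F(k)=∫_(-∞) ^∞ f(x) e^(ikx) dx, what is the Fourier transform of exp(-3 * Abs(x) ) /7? 6/(7 * (k^2 + 9) ) 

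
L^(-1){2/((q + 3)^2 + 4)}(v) exp(-3*v)*sin(2*v)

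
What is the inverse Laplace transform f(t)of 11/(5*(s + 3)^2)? 11*t*exp(-3*t)/5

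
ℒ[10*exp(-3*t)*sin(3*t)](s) 30/((s + 3)^2 + 9)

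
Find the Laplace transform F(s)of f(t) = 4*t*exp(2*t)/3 4/(3*(s - 2)^2)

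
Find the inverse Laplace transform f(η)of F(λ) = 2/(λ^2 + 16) sin(4*η)/2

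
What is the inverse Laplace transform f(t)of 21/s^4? 7 * t^3/2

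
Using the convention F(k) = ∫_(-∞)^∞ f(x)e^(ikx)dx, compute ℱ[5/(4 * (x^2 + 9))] 5 * pi * exp(-3 * Abs(k))/12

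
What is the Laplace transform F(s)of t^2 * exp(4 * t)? 2/(s - 4)^3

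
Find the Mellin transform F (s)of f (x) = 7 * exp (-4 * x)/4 7 * gamma (s)/ (4 * 2^ (2 * s))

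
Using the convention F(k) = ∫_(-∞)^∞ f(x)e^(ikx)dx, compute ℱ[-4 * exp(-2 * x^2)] -2 * sqrt(2) * sqrt(pi) * exp(-k^2/8)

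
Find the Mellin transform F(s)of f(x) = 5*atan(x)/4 -5*pi*sec(pi*s/2)/(8*s)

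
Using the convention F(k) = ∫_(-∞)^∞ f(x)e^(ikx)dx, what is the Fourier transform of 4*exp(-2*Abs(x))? 16/(k^2 + 4)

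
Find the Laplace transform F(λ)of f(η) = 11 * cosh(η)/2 11 * λ/(2 * (λ^2 - 1))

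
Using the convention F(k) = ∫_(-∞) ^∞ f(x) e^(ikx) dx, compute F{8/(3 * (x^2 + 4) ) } 4 * pi * exp(-2 * Abs(k) ) /3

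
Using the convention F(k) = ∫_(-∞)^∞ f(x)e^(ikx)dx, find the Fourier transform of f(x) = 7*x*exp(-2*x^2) 7*sqrt(2)*I*sqrt(pi)*k*exp(-k^2/8)/8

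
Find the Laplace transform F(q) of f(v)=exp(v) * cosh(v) (q - 1) /(q * (q - 2) ) 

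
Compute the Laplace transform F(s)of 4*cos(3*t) 4*s/(s^2 + 9)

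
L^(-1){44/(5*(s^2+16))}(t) 11*sin(4*t)/5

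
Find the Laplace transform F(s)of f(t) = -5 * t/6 -5/(6 * s^2)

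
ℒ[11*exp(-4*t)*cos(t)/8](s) 11*(s+4)/(8*((s+4)^2+1))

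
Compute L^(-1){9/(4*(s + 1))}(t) 9*exp(-t)/4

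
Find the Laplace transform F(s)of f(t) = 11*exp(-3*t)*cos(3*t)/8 11*(s + 3)/(8*((s + 3)^2 + 9))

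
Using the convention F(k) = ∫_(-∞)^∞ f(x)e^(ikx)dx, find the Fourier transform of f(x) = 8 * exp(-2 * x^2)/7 4 * sqrt(2) * sqrt(pi) * exp(-k^2/8)/7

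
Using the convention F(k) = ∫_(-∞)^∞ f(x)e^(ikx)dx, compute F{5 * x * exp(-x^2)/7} 5 * I * sqrt(pi) * k * exp(-k^2/4)/14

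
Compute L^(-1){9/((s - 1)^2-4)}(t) 9*exp(t)*sinh(2*t)/2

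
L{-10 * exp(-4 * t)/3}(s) -10/(3 * s + 12)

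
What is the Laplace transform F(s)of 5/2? 5/(2*s)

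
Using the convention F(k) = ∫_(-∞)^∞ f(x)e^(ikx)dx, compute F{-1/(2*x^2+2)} -pi*exp(-Abs(k))/2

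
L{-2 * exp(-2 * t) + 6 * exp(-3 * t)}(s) 6/(s + 3)-2/(s + 2)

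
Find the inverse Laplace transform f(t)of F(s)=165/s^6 11 * t^5/8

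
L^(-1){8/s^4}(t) 4*t^3/3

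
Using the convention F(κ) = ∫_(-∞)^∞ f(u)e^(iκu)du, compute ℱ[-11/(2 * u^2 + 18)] -11 * pi * exp(-3 * Abs(κ))/6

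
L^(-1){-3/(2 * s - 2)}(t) -3 * exp(t)/2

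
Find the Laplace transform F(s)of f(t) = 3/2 3/(2*s)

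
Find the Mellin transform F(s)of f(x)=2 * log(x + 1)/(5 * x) -2 * pi * csc(pi * s)/(5 * s - 5)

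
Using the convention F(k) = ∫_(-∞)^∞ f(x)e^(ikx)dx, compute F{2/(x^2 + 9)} 2*pi*exp(-3*Abs(k))/3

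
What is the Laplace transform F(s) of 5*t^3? 30/s^4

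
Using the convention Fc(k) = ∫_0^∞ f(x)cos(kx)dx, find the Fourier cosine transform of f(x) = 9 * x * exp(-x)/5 9 * (1 - k^2)/(5 * (k^2 + 1)^2)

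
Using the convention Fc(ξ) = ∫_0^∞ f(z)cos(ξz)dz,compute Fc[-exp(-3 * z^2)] -sqrt(3) * sqrt(pi) * exp(-ξ^2/12)/6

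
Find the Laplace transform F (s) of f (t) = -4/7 -4/ (7 * s) 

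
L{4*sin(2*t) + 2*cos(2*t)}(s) 2*s/(s^2 + 4) + 8/(s^2 + 4)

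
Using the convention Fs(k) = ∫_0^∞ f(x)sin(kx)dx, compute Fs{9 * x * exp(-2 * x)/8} 9 * k/(2 * (k^2 + 4)^2)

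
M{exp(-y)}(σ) gamma(σ)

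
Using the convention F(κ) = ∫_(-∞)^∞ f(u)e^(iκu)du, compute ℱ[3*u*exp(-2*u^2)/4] 3*sqrt(2)*I*sqrt(pi)*κ*exp(-κ^2/8)/32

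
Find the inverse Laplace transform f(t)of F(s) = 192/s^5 8*t^4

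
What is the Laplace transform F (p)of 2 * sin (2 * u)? 4/ (p^2+4)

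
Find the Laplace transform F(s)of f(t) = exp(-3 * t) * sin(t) 1/((s + 3)^2 + 1)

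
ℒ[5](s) 5/s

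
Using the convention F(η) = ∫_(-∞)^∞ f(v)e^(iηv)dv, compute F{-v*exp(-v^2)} -I*sqrt(pi)*η*exp(-η^2/4)/2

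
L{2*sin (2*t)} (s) 4/ (s^2 + 4)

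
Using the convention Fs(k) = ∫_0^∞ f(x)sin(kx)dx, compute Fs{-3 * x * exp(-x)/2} -3 * k/(k^2 + 1)^2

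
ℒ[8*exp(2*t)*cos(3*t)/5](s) 8*(s - 2)/(5*((s - 2)^2 + 9))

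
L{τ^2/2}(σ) σ^(-3)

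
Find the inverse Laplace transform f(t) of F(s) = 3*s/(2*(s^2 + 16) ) 3*cos(4*t) /2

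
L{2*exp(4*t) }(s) 2/(s - 4) 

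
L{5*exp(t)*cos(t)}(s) 5*(s - 1)/((s - 1)^2 + 1)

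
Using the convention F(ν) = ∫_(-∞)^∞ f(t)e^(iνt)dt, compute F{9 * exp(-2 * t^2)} 9 * sqrt(2) * sqrt(pi) * exp(-ν^2/8)/2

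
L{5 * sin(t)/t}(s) 5 * atan(1/s)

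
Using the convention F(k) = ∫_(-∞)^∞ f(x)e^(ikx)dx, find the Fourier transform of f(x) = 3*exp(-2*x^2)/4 3*sqrt(2)*sqrt(pi)*exp(-k^2/8)/8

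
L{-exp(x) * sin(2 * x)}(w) -2/((w - 1)^2 + 4)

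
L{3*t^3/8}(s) 9/(4*s^4)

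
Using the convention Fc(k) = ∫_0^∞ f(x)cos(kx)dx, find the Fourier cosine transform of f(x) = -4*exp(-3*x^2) -2*sqrt(3)*sqrt(pi)*exp(-k^2/12)/3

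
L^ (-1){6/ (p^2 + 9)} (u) 2*sin (3*u)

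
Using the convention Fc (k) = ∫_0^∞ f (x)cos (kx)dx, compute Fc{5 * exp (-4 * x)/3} 20/ (3 * (k^2 + 16))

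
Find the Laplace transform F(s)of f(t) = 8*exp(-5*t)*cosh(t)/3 8*(s+5)/(3*((s+5)^2 - 1))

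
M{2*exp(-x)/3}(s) 2*gamma(s)/3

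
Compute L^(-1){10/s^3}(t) 5*t^2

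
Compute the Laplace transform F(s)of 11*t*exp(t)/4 11/(4*(s - 1)^2)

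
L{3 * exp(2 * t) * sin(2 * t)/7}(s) 6/(7 * ((s - 2)^2 + 4))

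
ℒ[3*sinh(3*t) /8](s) 9/(8*(s^2 - 9) ) 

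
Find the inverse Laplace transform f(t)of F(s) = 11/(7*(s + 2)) 11*exp(-2*t)/7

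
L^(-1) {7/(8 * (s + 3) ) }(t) 7 * exp(-3 * t) /8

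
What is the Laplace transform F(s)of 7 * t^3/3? 14/s^4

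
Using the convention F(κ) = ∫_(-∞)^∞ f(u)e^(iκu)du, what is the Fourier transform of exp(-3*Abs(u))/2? 3/(κ^2 + 9)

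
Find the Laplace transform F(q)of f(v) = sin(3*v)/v atan(3/q)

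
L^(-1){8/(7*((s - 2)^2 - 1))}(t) 8*exp(2*t)*sinh(t)/7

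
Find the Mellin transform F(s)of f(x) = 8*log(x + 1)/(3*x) -8*pi*csc(pi*s)/(3*s - 3)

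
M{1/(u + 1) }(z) pi*csc(pi*z) 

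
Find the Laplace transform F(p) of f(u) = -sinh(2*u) -2/(p^2 - 4) 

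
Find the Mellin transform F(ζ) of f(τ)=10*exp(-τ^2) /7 5*gamma(ζ/2) /7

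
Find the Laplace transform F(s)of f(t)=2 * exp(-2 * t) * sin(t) 2/((s + 2)^2 + 1)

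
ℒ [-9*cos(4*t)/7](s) -9*s/(7*s^2 + 112)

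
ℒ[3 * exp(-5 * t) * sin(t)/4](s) 3/(4 * ((s+5)^2+1))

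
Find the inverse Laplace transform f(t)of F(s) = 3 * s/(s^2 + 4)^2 3 * t * sin(2 * t)/4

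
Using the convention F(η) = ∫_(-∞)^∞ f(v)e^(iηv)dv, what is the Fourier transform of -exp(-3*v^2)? -sqrt(3)*sqrt(pi)*exp(-η^2/12)/3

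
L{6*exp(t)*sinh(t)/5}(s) 6/(5*s*(s - 2))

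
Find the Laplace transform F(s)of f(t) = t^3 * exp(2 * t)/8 3/(4 * (s - 2)^4)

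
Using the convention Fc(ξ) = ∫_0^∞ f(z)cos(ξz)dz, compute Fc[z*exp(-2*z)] (4 - ξ^2)/(ξ^2+4)^2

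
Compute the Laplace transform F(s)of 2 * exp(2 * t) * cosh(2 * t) 2 * (s - 2)/(s * (s - 4))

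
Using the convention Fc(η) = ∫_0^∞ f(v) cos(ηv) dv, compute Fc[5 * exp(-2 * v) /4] 5/(2 * (η^2 + 4) ) 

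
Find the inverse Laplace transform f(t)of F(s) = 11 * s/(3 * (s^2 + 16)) 11 * cos(4 * t)/3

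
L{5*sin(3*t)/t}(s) 5*atan(3/s)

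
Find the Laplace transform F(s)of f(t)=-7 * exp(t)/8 -7/(8 * s - 8)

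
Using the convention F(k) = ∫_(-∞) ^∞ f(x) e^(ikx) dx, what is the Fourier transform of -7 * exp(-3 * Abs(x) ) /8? -21/(4 * k^2 + 36) 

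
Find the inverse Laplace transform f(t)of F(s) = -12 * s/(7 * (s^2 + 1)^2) -6 * t * sin(t)/7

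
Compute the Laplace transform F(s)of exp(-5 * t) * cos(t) (s+5)/((s+5)^2+1)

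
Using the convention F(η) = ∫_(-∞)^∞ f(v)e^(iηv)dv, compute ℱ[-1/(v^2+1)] -pi*exp(-Abs(η))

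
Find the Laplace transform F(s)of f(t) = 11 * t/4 11/(4 * s^2)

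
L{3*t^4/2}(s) 36/s^5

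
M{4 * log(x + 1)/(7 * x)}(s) -4 * pi * csc(pi * s)/(7 * s - 7)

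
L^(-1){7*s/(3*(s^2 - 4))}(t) 7*cosh(2*t)/3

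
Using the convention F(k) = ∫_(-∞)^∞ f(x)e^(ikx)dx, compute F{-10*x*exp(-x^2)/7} -5*I*sqrt(pi)*k*exp(-k^2/4)/7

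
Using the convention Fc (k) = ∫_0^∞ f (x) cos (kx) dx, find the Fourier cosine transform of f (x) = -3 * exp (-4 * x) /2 -6/ (k^2 + 16) 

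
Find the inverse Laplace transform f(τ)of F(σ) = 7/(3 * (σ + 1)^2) 7 * τ * exp(-τ)/3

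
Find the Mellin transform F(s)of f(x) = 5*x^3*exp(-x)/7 5*gamma(s+3)/7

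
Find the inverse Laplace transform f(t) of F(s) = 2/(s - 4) 2*exp(4*t) 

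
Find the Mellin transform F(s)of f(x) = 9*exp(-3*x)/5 3^(2 - s)*gamma(s)/5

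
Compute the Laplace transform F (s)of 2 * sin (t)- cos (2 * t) 2/ (s^2 + 1)- s/ (s^2 + 4)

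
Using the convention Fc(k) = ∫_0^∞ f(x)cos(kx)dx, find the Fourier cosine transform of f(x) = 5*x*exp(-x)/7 5*(1 - k^2)/(7*(k^2 + 1)^2)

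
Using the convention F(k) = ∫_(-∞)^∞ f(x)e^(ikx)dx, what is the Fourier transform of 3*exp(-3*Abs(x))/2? 9/(k^2+9)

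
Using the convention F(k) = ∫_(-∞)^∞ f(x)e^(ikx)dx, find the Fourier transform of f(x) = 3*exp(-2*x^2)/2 3*sqrt(2)*sqrt(pi)*exp(-k^2/8)/4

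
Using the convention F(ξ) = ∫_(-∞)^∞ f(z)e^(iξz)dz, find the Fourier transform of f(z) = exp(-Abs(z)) 2/(ξ^2 + 1)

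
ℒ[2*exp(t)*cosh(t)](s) 2*(s - 1)/(s*(s - 2))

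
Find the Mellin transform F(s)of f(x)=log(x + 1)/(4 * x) -pi * csc(pi * s)/(4 * s - 4)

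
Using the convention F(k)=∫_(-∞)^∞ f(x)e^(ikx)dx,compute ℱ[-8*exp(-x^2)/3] -8*sqrt(pi)*exp(-k^2/4)/3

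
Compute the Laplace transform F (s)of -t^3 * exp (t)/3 -2/ (s - 1)^4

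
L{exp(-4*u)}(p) 1/(p + 4)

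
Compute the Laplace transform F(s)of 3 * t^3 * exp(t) 18/(s - 1)^4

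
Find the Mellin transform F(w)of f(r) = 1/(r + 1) pi * csc(pi * w)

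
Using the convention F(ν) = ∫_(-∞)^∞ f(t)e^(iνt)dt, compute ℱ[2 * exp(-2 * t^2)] sqrt(2) * sqrt(pi) * exp(-ν^2/8)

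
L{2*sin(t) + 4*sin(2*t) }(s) 2/(s^2 + 1) + 8/(s^2 + 4) 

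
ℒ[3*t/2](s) 3/(2*s^2)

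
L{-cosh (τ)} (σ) -σ/ (σ^2 - 1)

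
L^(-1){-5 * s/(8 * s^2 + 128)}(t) -5 * cos(4 * t)/8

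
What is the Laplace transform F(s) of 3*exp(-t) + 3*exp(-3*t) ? 3/(s + 3) + 3/(s + 1) 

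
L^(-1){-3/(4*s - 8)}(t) -3*exp(2*t)/4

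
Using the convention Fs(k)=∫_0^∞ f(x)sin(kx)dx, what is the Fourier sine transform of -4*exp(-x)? -4*k/(k^2 + 1)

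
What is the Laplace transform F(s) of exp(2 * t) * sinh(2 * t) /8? 1/(4 * s * (s - 4) ) 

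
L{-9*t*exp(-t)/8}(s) -9/(8*(s + 1)^2)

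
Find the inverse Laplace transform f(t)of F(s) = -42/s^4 -7*t^3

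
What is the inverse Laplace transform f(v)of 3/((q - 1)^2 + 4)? 3*exp(v)*sin(2*v)/2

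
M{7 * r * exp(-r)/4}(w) 7 * gamma(w + 1)/4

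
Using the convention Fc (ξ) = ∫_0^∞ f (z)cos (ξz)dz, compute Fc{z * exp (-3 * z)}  (9 - ξ^2)/ (ξ^2 + 9)^2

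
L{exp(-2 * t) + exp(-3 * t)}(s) 1/(s + 2) + 1/(s + 3)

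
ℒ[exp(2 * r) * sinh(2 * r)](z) 2/(z * (z - 4))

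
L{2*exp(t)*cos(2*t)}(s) 2*(s - 1)/((s - 1)^2 + 4)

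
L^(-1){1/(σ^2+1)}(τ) sin(τ)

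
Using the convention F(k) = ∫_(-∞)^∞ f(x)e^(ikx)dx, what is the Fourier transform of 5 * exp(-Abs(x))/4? 5/(2 * (k^2 + 1))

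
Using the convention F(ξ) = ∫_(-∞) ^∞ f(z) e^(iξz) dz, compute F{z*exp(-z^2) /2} I*sqrt(pi)*ξ*exp(-ξ^2/4) /4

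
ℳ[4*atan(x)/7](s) -2*pi*sec(pi*s/2)/(7*s)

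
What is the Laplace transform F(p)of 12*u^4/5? 288/(5*p^5)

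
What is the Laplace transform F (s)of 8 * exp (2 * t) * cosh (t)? 8 * (s - 2)/ ( (s - 2)^2 - 1)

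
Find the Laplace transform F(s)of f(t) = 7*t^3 42/s^4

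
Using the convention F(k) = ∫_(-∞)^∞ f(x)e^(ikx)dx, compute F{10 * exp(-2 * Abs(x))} 40/(k^2 + 4)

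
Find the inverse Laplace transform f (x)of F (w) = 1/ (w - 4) exp (4 * x)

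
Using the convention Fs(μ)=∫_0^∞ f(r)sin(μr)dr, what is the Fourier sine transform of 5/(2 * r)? 5 * pi/4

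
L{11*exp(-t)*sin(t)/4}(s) 11/(4*((s + 1)^2 + 1))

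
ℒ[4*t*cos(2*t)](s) 4*(s^2 - 4)/(s^2 + 4)^2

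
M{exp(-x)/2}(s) gamma(s)/2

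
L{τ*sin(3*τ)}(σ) 6*σ/(σ^2+9)^2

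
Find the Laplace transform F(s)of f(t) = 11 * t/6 11/(6 * s^2)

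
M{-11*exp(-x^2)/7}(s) -11*gamma(s/2)/14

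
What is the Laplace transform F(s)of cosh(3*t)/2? s/(2*(s^2 - 9))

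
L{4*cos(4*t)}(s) 4*s/(s^2 + 16)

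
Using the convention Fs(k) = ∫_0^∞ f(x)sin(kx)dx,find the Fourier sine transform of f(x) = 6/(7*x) 3*pi/7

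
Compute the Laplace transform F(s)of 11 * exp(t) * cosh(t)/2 11 * (s - 1)/(2 * s * (s - 2))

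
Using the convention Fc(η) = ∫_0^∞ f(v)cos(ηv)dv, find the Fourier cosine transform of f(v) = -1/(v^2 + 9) -pi*exp(-3*η)/6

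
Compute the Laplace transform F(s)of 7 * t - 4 7/s^2 - 4/s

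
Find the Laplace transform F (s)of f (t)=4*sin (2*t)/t 4*atan (2/s)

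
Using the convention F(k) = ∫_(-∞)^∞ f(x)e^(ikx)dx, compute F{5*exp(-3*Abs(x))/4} 15/(2*(k^2 + 9))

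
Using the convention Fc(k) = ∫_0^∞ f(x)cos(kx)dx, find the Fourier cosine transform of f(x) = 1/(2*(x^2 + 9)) pi*exp(-3*k)/12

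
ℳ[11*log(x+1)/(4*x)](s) -11*pi*csc(pi*s)/(4*s - 4)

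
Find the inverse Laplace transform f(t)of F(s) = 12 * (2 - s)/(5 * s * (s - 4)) -12 * exp(2 * t) * cosh(2 * t)/5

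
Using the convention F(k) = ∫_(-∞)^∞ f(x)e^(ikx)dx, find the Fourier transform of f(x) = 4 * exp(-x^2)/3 4 * sqrt(pi) * exp(-k^2/4)/3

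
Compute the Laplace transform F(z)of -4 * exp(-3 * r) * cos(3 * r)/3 4 * (-z - 3)/(3 * ((z + 3)^2 + 9))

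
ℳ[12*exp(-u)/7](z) 12*gamma(z)/7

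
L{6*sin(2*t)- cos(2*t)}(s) 12/(s^2+4)- s/(s^2+4)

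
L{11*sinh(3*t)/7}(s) 33/(7*(s^2 - 9))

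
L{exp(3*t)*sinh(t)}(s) 1/((s - 3)^2 - 1)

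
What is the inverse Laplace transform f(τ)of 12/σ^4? 2*τ^3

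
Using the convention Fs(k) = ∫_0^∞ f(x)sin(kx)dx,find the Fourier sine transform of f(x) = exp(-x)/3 k/(3*(k^2 + 1))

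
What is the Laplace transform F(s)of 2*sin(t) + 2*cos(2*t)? 2/(s^2 + 1) + 2*s/(s^2 + 4)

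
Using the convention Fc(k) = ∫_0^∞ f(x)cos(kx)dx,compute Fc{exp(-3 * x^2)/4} sqrt(3) * sqrt(pi) * exp(-k^2/12)/24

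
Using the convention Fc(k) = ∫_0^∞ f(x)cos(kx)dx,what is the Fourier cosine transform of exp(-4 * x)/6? 2/(3 * (k^2 + 16))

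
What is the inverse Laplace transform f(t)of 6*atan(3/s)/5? 6*sin(3*t)/(5*t)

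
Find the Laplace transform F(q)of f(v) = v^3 6/q^4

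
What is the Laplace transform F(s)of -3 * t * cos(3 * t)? 3 * (9 - s^2)/(s^2+9)^2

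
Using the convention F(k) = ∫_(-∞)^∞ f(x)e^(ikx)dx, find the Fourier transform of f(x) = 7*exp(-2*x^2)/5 7*sqrt(2)*sqrt(pi)*exp(-k^2/8)/10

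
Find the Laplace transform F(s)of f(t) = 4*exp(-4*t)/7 4/(7*(s + 4))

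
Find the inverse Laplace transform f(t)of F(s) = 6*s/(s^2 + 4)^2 3*t*sin(2*t)/2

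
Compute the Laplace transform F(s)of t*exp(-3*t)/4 1/(4*(s + 3)^2)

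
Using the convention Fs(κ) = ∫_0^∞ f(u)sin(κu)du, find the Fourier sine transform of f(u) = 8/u 4 * pi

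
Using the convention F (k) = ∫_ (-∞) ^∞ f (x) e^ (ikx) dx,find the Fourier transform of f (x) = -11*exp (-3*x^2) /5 -11*sqrt (3)*sqrt (pi)*exp (-k^2/12) /15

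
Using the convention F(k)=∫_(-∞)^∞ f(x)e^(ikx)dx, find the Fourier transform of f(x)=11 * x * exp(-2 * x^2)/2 11 * sqrt(2) * I * sqrt(pi) * k * exp(-k^2/8)/16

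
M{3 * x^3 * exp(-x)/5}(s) 3 * gamma(s + 3)/5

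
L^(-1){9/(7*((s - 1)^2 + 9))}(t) 3*exp(t)*sin(3*t)/7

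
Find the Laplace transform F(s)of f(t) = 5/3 5/(3*s)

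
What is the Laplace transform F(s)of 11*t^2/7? 22/(7*s^3)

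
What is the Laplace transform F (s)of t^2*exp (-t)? 2/ (s+1)^3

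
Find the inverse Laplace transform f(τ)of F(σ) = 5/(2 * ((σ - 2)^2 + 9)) 5 * exp(2 * τ) * sin(3 * τ)/6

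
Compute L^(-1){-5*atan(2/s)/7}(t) -5*sin(2*t)/(7*t)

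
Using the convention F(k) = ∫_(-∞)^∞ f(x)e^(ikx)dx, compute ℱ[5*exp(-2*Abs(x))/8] 5/(2*(k^2 + 4))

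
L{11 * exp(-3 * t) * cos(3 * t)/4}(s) 11 * (s + 3)/(4 * ((s + 3)^2 + 9))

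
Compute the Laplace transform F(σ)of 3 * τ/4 3/(4 * σ^2)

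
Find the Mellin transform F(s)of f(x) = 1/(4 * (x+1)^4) gamma(s) * gamma(4 - s)/24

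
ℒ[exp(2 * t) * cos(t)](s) (s - 2)/((s - 2)^2 + 1)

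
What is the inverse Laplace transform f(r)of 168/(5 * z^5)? 7 * r^4/5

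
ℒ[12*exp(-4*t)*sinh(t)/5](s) 12/(5*((s + 4)^2 - 1))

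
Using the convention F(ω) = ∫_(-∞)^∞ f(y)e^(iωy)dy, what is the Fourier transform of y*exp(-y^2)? I*sqrt(pi)*ω*exp(-ω^2/4)/2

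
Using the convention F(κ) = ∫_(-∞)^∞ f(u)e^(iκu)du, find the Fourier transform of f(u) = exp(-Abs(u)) 2/(κ^2 + 1)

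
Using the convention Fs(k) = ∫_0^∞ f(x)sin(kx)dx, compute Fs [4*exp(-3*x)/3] 4*k/(3*(k^2 + 9))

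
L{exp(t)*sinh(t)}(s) 1/(s*(s - 2))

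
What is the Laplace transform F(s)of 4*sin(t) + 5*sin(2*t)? 4/(s^2 + 1) + 10/(s^2 + 4)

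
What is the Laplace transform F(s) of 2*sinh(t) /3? 2/(3*(s^2 - 1) ) 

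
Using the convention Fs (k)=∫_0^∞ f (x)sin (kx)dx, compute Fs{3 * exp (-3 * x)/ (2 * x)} 3 * atan (k/3)/2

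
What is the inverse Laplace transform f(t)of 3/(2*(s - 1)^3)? 3*t^2*exp(t)/4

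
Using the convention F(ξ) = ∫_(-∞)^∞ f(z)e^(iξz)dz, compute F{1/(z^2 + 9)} pi * exp(-3 * Abs(ξ))/3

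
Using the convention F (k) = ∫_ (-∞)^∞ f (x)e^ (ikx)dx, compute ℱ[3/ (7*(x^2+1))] 3*pi*exp (-Abs (k))/7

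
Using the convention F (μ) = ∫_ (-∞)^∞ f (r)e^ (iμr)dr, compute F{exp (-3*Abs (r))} 6/ (μ^2 + 9)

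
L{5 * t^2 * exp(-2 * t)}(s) 10/(s+2)^3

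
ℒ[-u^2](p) -2/p^3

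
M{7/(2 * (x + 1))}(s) 7 * pi * csc(pi * s)/2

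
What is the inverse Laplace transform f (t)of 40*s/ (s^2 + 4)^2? 10*t*sin (2*t)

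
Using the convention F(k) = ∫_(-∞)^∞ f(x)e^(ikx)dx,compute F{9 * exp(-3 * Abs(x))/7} 54/(7 * (k^2 + 9))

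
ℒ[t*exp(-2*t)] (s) (s + 2)^(-2)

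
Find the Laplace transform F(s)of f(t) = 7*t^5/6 140/s^6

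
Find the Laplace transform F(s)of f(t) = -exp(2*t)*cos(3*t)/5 (2 - s)/(5*((s - 2)^2 + 9))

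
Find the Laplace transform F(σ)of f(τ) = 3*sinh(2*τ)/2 3/(σ^2 - 4)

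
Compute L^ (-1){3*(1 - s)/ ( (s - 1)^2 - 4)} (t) -3*exp (t)*cosh (2*t)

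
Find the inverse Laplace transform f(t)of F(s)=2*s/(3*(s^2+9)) 2*cos(3*t)/3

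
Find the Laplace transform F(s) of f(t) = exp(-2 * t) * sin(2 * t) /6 1/(3 * ((s + 2) ^2 + 4) ) 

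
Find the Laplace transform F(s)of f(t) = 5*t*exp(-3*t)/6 5/(6*(s + 3)^2)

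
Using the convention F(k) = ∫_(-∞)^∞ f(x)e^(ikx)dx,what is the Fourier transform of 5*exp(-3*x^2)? 5*sqrt(3)*sqrt(pi)*exp(-k^2/12)/3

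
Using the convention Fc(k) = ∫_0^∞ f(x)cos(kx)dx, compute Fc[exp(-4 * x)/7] 4/(7 * (k^2 + 16))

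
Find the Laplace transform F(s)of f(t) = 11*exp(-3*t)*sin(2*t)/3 22/(3*((s + 3)^2 + 4))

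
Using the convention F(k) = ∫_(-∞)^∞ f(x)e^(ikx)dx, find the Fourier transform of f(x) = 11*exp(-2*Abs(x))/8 11/(2*(k^2 + 4))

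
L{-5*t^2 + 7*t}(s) 7/s^2 - 10/s^3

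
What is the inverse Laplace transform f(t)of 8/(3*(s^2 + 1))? 8*sin(t)/3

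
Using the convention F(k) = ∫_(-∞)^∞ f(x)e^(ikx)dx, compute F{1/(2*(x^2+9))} pi*exp(-3*Abs(k))/6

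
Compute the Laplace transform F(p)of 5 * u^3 30/p^4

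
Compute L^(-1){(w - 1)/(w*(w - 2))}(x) exp(x)*cosh(x)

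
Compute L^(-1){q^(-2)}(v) v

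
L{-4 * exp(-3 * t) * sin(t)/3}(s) -4/(3 * (s+3)^2+3)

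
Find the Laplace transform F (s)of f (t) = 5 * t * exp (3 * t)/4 5/ (4 * (s - 3)^2)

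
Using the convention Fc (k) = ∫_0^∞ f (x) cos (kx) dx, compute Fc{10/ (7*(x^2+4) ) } 5*pi*exp (-2*k) /14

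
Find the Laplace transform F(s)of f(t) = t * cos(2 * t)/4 (s^2 - 4)/(4 * (s^2 + 4)^2)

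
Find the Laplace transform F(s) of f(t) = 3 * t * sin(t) 6 * s/(s^2 + 1) ^2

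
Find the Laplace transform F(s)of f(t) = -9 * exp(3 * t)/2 -9/(2 * s - 6)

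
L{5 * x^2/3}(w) 10/(3 * w^3)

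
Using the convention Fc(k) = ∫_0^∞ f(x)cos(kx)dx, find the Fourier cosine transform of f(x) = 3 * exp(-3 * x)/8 9/(8 * (k^2 + 9))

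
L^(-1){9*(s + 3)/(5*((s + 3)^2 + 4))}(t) 9*exp(-3*t)*cos(2*t)/5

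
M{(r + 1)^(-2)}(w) (-pi * w + pi)/sin(pi * w)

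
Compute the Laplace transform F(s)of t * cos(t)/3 (s^2 - 1)/(3 * (s^2 + 1)^2)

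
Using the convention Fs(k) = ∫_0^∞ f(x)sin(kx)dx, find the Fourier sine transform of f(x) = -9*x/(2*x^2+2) -9*pi*exp(-k)/4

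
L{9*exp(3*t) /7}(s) 9/(7*(s - 3) ) 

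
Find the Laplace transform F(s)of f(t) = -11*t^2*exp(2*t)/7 -22/(7*(s - 2)^3)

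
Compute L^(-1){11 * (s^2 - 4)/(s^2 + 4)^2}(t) 11 * t * cos(2 * t)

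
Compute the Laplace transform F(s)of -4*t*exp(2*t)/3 -4/(3*(s - 2)^2)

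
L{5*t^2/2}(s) 5/s^3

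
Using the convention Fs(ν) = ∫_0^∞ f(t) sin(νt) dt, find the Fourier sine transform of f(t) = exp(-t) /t atan(ν) 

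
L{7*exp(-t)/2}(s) 7/(2*(s + 1))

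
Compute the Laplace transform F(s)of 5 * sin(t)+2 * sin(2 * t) 4/(s^2+4)+5/(s^2+1)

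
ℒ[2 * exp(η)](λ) 2/(λ - 1)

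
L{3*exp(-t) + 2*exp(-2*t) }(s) 2/(s + 2) + 3/(s + 1) 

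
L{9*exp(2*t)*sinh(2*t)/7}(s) 18/(7*s*(s - 4))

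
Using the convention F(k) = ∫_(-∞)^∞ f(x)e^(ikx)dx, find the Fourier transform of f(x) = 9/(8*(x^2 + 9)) 3*pi*exp(-3*Abs(k))/8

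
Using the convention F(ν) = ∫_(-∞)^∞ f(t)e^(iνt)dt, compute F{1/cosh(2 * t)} pi/(2 * cosh(pi * ν/4))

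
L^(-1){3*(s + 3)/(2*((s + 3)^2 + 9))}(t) 3*exp(-3*t)*cos(3*t)/2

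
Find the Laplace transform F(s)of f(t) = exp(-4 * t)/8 1/(8 * (s + 4))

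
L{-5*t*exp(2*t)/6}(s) -5/(6*(s - 2)^2)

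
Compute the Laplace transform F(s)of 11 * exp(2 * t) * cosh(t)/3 11 * (s - 2)/(3 * ((s - 2)^2 - 1))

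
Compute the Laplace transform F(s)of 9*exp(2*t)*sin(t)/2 9/(2*((s - 2)^2 + 1))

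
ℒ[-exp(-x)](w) -1/(w + 1)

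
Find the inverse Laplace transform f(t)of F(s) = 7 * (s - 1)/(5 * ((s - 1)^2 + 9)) 7 * exp(t) * cos(3 * t)/5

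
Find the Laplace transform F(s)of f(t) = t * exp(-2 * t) (s + 2)^(-2)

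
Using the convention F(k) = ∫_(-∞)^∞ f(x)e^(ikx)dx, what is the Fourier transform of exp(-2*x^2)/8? sqrt(2)*sqrt(pi)*exp(-k^2/8)/16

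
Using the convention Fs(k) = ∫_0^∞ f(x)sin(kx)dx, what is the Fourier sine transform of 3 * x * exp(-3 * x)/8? 9 * k/(4 * (k^2 + 9)^2)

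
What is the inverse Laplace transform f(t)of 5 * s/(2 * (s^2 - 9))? 5 * cosh(3 * t)/2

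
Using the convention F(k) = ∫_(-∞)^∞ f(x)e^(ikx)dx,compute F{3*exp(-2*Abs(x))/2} 6/(k^2 + 4)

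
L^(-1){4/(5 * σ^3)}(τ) 2 * τ^2/5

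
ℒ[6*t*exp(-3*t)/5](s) 6/(5*(s + 3)^2)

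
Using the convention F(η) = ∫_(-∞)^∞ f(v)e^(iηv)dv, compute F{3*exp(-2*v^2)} 3*sqrt(2)*sqrt(pi)*exp(-η^2/8)/2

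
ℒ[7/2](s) 7/(2*s)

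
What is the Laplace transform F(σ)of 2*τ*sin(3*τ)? 12*σ/(σ^2 + 9)^2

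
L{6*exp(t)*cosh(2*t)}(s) 6*(s - 1)/((s - 1)^2 - 4)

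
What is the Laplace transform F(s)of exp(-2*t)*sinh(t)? 1/((s+2)^2 - 1)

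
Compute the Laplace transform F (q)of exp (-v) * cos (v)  (q + 1)/ ( (q + 1)^2 + 1)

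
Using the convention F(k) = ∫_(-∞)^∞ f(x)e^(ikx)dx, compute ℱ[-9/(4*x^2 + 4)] -9*pi*exp(-Abs(k))/4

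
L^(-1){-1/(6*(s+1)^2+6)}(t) -exp(-t)*sin(t)/6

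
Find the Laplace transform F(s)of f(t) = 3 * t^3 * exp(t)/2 9/(s - 1)^4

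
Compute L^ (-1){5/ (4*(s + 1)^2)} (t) 5*t*exp (-t)/4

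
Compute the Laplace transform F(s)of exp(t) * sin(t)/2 1/(2 * ((s - 1)^2 + 1))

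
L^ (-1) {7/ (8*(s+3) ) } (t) 7*exp (-3*t) /8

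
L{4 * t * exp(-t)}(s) 4/(s + 1)^2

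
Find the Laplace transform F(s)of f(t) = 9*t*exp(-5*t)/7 9/(7*(s+5)^2)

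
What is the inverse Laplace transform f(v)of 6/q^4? v^3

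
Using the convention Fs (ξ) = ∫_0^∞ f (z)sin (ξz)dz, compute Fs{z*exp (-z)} 2*ξ/ (ξ^2 + 1)^2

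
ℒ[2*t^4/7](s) 48/(7*s^5)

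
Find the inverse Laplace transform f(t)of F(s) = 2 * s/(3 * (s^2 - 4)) 2 * cosh(2 * t)/3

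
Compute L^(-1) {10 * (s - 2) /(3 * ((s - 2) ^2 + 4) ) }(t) 10 * exp(2 * t) * cos(2 * t) /3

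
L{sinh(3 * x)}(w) 3/(w^2 - 9)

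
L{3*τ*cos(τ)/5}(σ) 3*(σ^2 - 1)/(5*(σ^2 + 1)^2)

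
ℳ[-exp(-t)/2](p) -gamma(p)/2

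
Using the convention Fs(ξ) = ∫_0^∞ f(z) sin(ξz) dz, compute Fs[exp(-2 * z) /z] atan(ξ/2) 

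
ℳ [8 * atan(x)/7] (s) -4 * pi * sec(pi * s/2)/(7 * s)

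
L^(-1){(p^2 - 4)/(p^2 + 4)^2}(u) u*cos(2*u)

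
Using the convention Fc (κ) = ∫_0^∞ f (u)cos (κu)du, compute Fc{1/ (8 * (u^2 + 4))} pi * exp (-2 * κ)/32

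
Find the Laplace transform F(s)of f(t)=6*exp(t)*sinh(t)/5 6/(5*s*(s - 2))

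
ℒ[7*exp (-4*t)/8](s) 7/ (8*(s+4))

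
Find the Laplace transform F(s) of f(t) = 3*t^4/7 72/(7*s^5) 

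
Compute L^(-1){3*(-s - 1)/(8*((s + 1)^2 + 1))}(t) -3*exp(-t)*cos(t)/8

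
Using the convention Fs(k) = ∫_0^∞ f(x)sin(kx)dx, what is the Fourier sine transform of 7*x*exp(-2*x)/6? 14*k/(3*(k^2 + 4)^2)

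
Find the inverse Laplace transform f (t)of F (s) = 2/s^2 2*t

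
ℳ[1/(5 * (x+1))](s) pi * csc(pi * s)/5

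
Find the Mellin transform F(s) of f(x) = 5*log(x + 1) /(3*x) -5*pi*csc(pi*s) /(3*s - 3) 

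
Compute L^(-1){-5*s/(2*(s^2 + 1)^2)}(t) -5*t*sin(t)/4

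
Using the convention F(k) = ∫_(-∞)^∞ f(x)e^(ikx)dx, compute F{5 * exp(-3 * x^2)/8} 5 * sqrt(3) * sqrt(pi) * exp(-k^2/12)/24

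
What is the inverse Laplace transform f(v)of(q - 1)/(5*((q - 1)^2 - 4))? exp(v)*cosh(2*v)/5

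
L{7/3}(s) 7/(3*s)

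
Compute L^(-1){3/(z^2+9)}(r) sin(3 * r)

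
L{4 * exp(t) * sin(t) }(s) 4/((s - 1) ^2 + 1) 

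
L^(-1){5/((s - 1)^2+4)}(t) 5*exp(t)*sin(2*t)/2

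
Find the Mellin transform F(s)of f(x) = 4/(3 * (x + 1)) 4 * pi * csc(pi * s)/3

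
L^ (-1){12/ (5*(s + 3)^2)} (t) 12*t*exp (-3*t)/5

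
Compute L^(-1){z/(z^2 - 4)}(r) cosh(2 * r)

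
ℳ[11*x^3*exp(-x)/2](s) 11*gamma(s+3)/2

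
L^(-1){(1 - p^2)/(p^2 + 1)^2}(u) -u*cos(u)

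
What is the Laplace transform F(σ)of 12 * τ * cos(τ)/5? 12 * (σ^2-1)/(5 * (σ^2 + 1)^2)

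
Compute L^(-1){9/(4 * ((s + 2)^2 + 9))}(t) 3 * exp(-2 * t) * sin(3 * t)/4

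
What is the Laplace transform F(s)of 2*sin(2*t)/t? 2*atan(2/s)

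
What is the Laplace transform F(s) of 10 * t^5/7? 1200/(7 * s^6) 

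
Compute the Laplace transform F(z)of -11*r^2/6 -11/(3*z^3)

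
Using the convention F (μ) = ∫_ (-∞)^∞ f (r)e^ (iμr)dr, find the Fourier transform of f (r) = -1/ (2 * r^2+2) -pi * exp (-Abs (μ))/2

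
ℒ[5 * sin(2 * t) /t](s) 5 * atan(2/s) 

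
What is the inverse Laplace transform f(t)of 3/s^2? 3 * t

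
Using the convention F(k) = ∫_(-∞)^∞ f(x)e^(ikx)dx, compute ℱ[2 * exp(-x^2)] 2 * sqrt(pi) * exp(-k^2/4)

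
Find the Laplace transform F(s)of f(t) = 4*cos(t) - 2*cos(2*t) 4*s/(s^2 + 1) - 2*s/(s^2 + 4)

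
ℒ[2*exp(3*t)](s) 2/(s - 3)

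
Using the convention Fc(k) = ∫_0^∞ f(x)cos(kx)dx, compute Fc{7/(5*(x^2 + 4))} 7*pi*exp(-2*k)/20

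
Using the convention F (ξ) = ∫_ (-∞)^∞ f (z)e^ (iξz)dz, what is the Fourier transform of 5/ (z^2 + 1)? 5 * pi * exp (-Abs (ξ))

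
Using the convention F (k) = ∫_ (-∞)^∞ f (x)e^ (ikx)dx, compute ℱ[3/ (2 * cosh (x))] 3 * pi/ (2 * cosh (pi * k/2))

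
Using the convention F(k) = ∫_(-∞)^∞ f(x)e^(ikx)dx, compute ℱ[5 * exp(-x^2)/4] 5 * sqrt(pi) * exp(-k^2/4)/4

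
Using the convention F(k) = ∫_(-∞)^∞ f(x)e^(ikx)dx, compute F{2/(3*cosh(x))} 2*pi/(3*cosh(pi*k/2))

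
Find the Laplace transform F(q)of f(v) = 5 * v 5/q^2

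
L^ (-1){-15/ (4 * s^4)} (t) -5 * t^3/8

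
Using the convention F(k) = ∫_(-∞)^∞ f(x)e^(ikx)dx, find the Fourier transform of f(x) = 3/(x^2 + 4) 3 * pi * exp(-2 * Abs(k))/2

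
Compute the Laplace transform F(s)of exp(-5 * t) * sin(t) 1/((s + 5)^2 + 1)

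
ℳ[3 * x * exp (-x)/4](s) 3 * gamma (s + 1)/4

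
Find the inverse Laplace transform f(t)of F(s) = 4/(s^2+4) 2*sin(2*t)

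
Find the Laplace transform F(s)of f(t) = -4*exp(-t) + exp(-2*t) 1/(s + 2)-4/(s + 1)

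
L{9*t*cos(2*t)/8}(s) 9*(s^2 - 4)/(8*(s^2 + 4)^2)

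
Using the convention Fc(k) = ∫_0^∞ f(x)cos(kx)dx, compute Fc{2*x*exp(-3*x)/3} 2*(9 - k^2)/(3*(k^2 + 9)^2)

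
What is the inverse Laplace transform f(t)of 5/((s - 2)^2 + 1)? 5*exp(2*t)*sin(t)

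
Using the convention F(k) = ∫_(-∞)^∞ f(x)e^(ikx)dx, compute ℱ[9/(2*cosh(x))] 9*pi/(2*cosh(pi*k/2))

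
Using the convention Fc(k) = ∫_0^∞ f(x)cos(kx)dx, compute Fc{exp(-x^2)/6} sqrt(pi) * exp(-k^2/4)/12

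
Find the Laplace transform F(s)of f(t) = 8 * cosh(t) 8 * s/(s^2 - 1)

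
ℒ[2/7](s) 2/(7 * s)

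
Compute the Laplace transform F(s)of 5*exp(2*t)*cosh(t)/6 5*(s - 2)/(6*((s - 2)^2 - 1))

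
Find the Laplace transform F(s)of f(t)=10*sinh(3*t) 30/(s^2 - 9)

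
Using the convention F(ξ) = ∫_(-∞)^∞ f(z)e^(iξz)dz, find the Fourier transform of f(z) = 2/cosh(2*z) pi/cosh(pi*ξ/4)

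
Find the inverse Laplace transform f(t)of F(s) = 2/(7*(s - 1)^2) 2*t*exp(t)/7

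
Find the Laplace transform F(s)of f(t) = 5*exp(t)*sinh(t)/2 5/(2*s*(s - 2))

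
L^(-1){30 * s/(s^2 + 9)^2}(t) 5 * t * sin(3 * t)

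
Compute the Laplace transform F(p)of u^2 2/p^3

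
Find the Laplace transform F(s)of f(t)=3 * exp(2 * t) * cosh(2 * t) 3 * (s - 2)/(s * (s - 4))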